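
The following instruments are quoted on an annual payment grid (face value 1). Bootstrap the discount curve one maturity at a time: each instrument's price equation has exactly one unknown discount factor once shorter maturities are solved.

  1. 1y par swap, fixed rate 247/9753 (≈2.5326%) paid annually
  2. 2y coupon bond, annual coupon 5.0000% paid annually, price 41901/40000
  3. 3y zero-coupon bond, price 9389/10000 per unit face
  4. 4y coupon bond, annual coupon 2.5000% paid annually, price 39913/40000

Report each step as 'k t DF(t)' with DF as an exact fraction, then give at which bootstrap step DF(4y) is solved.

step 1 [1y] swap r/1=247/9753: DF=(1 − 247/9753·(0))/(1+247/9753) = 9753/10000 ≈ 0.975300
step 2 [2y] bond c/1=1/20: DF=(41901/40000 − 1/20·(0.975300))/(1+1/20) = 1189/1250 ≈ 0.951200
step 3 [3y] zero: DF = P = 9389/10000 ≈ 0.938900
step 4 [4y] bond c/1=1/40: DF=(39913/40000 − 1/40·(0.975300+0.951200+0.938900))/(1+1/40) = 2259/2500 ≈ 0.903600

1 1 9753/10000
2 2 1189/1250
3 3 9389/10000
4 4 2259/2500
DF(4y) is solved at step 4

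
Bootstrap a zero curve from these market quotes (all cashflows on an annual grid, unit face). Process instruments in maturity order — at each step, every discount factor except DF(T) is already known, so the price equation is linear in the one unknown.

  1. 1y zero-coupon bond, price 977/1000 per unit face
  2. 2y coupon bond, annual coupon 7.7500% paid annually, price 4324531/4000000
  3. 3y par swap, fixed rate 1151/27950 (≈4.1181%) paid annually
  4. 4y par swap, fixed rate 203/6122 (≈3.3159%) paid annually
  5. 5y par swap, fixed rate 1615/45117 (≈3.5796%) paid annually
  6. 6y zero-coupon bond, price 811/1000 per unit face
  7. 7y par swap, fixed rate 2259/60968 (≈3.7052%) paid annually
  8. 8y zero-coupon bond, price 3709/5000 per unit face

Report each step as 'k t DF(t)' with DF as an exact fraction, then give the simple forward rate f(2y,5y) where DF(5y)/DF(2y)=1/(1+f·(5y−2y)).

1 1 977/1000
2 2 9331/10000
3 3 8849/10000
4 4 4391/5000
5 5 1677/2000
6 6 811/1000
7 7 7741/10000
8 8 3709/5000
f(2y,5y) = ((9331/10000)/(1677/2000) − 1)/(3) = 22/585 ≈ 3.7607%

step 1 [1y] zero: DF = P = 977/1000 ≈ 0.977000
step 2 [2y] bond c/1=31/400: DF=(4324531/4000000 − 31/400·(0.977000))/(1+31/400) = 9331/10000 ≈ 0.933100
step 3 [3y] swap r/1=1151/27950: DF=(1 − 1151/27950·(0.977000+0.933100))/(1+1151/27950) = 8849/10000 ≈ 0.884900
step 4 [4y] swap r/1=203/6122: DF=(1 − 203/6122·(0.977000+0.933100+0.884900))/(1+203/6122) = 4391/5000 ≈ 0.878200
step 5 [5y] swap r/1=1615/45117: DF=(1 − 1615/45117·(0.977000+0.933100+0.884900+0.878200))/(1+1615/45117) = 1677/2000 ≈ 0.838500
step 6 [6y] zero: DF = P = 811/1000 ≈ 0.811000
step 7 [7y] swap r/1=2259/60968: DF=(1 − 2259/60968·(0.977000+0.933100+0.884900+0.878200+0.838500+0.811000))/(1+2259/60968) = 7741/10000 ≈ 0.774100
step 8 [8y] zero: DF = P = 3709/5000 ≈ 0.741800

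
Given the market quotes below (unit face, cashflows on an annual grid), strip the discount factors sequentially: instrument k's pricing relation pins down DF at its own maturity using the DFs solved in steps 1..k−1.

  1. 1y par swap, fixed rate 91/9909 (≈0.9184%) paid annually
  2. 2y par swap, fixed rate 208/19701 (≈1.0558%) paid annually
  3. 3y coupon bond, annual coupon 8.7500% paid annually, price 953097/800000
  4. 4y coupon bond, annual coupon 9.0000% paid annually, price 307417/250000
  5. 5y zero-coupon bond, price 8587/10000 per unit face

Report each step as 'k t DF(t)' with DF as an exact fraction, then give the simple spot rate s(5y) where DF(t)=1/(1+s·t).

1 1 9909/10000
2 2 612/625
3 3 937/1000
4 4 8881/10000
5 5 8587/10000
s(5y) = (1/(8587/10000) − 1)/(5) = 1413/42935 ≈ 3.2910%

step 1 [1y] swap r/1=91/9909: DF=(1 − 91/9909·(0))/(1+91/9909) = 9909/10000 ≈ 0.990900
step 2 [2y] swap r/1=208/19701: DF=(1 − 208/19701·(0.990900))/(1+208/19701) = 612/625 ≈ 0.979200
step 3 [3y] bond c/1=7/80: DF=(953097/800000 − 7/80·(0.990900+0.979200))/(1+7/80) = 937/1000 ≈ 0.937000
step 4 [4y] bond c/1=9/100: DF=(307417/250000 − 9/100·(0.990900+0.979200+0.937000))/(1+9/100) = 8881/10000 ≈ 0.888100
step 5 [5y] zero: DF = P = 8587/10000 ≈ 0.858700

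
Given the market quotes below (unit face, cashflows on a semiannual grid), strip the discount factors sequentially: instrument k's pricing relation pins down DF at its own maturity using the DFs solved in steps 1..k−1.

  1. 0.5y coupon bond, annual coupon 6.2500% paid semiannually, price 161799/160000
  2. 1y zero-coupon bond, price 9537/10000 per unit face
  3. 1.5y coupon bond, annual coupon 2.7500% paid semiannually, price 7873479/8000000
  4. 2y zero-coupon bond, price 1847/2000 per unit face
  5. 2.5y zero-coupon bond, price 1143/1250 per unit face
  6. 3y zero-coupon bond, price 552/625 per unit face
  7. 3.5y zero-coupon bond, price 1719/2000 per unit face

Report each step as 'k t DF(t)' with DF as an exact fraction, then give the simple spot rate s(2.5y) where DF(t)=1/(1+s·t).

step 1 [0.5y] bond c/2=1/32: DF=(161799/160000 − 1/32·(0))/(1+1/32) = 4903/5000 ≈ 0.980600
step 2 [1y] zero: DF = P = 9537/10000 ≈ 0.953700
step 3 [1.5y] bond c/2=11/800: DF=(7873479/8000000 − 11/800·(0.980600+0.953700))/(1+11/800) = 4723/5000 ≈ 0.944600
step 4 [2y] zero: DF = P = 1847/2000 ≈ 0.923500
step 5 [2.5y] zero: DF = P = 1143/1250 ≈ 0.914400
step 6 [3y] zero: DF = P = 552/625 ≈ 0.883200
step 7 [3.5y] zero: DF = P = 1719/2000 ≈ 0.859500

1 1/2 4903/5000
2 1 9537/10000
3 3/2 4723/5000
4 2 1847/2000
5 5/2 1143/1250
6 3 552/625
7 7/2 1719/2000
s(2.5y) = (1/(1143/1250) − 1)/(5/2) = 214/5715 ≈ 3.7445%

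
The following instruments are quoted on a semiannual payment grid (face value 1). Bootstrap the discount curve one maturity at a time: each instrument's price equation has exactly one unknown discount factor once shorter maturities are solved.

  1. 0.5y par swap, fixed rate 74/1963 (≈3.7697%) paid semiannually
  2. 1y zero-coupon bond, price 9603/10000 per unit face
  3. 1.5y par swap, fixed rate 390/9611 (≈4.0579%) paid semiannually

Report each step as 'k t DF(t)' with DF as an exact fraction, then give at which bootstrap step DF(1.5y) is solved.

step 1 [0.5y] swap r/2=37/1963: DF=(1 − 37/1963·(0))/(1+37/1963) = 1963/2000 ≈ 0.981500
step 2 [1y] zero: DF = P = 9603/10000 ≈ 0.960300
step 3 [1.5y] swap r/2=195/9611: DF=(1 − 195/9611·(0.981500+0.960300))/(1+195/9611) = 1883/2000 ≈ 0.941500

1 1/2 1963/2000
2 1 9603/10000
3 3/2 1883/2000
DF(1.5y) is solved at step 3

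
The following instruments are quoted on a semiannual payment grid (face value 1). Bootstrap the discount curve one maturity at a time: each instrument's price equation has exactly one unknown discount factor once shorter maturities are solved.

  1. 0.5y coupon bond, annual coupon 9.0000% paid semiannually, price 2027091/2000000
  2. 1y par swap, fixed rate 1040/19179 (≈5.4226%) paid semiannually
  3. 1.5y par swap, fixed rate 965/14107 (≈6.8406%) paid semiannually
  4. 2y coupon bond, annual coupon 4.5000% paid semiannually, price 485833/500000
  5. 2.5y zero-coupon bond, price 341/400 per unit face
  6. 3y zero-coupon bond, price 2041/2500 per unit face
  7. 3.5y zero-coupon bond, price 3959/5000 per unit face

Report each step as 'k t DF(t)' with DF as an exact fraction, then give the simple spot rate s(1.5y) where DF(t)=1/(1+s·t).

1 1/2 9699/10000
2 1 237/250
3 3/2 1807/2000
4 2 4441/5000
5 5/2 341/400
6 3 2041/2500
7 7/2 3959/5000
s(1.5y) = (1/(1807/2000) − 1)/(3/2) = 386/5421 ≈ 7.1205%

step 1 [0.5y] bond c/2=9/200: DF=(2027091/2000000 − 9/200·(0))/(1+9/200) = 9699/10000 ≈ 0.969900
step 2 [1y] swap r/2=520/19179: DF=(1 − 520/19179·(0.969900))/(1+520/19179) = 237/250 ≈ 0.948000
step 3 [1.5y] swap r/2=965/28214: DF=(1 − 965/28214·(0.969900+0.948000))/(1+965/28214) = 1807/2000 ≈ 0.903500
step 4 [2y] bond c/2=9/400: DF=(485833/500000 − 9/400·(0.969900+0.948000+0.903500))/(1+9/400) = 4441/5000 ≈ 0.888200
step 5 [2.5y] zero: DF = P = 341/400 ≈ 0.852500
step 6 [3y] zero: DF = P = 2041/2500 ≈ 0.816400
step 7 [3.5y] zero: DF = P = 3959/5000 ≈ 0.791800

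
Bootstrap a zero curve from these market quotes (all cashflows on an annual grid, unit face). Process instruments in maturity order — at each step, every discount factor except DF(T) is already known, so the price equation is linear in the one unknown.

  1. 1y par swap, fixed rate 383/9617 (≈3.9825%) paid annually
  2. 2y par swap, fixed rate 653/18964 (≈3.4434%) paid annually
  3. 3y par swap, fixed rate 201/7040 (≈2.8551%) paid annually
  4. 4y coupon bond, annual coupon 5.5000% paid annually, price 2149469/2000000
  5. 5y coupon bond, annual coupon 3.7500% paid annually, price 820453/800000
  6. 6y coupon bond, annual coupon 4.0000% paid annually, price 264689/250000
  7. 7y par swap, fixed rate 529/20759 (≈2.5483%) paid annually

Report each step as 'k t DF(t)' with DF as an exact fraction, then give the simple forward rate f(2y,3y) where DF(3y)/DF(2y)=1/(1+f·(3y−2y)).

step 1 [1y] swap r/1=383/9617: DF=(1 − 383/9617·(0))/(1+383/9617) = 9617/10000 ≈ 0.961700
step 2 [2y] swap r/1=653/18964: DF=(1 − 653/18964·(0.961700))/(1+653/18964) = 9347/10000 ≈ 0.934700
step 3 [3y] swap r/1=201/7040: DF=(1 − 201/7040·(0.961700+0.934700))/(1+201/7040) = 2299/2500 ≈ 0.919600
step 4 [4y] bond c/1=11/200: DF=(2149469/2000000 − 11/200·(0.961700+0.934700+0.919600))/(1+11/200) = 8719/10000 ≈ 0.871900
step 5 [5y] bond c/1=3/80: DF=(820453/800000 − 3/80·(0.961700+0.934700+0.919600+0.871900))/(1+3/80) = 1069/1250 ≈ 0.855200
step 6 [6y] bond c/1=1/25: DF=(264689/250000 − 1/25·(0.961700+0.934700+0.919600+0.871900+0.855200))/(1+1/25) = 8433/10000 ≈ 0.843300
step 7 [7y] swap r/1=529/20759: DF=(1 − 529/20759·(0.961700+0.934700+0.919600+0.871900+0.855200+0.843300))/(1+529/20759) = 8413/10000 ≈ 0.841300

1 1 9617/10000
2 2 9347/10000
3 3 2299/2500
4 4 8719/10000
5 5 1069/1250
6 6 8433/10000
7 7 8413/10000
f(2y,3y) = ((9347/10000)/(2299/2500) − 1)/(1) = 151/9196 ≈ 1.6420%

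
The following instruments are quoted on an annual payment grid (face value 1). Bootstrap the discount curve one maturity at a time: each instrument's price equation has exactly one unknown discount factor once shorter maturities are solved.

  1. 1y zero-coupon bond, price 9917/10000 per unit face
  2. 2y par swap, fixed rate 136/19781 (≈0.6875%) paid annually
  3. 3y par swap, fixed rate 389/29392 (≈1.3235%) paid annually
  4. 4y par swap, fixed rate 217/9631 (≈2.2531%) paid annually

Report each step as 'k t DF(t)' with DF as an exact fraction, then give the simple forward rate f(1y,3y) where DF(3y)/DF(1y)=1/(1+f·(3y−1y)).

step 1 [1y] zero: DF = P = 9917/10000 ≈ 0.991700
step 2 [2y] swap r/1=136/19781: DF=(1 − 136/19781·(0.991700))/(1+136/19781) = 1233/1250 ≈ 0.986400
step 3 [3y] swap r/1=389/29392: DF=(1 − 389/29392·(0.991700+0.986400))/(1+389/29392) = 9611/10000 ≈ 0.961100
step 4 [4y] swap r/1=217/9631: DF=(1 − 217/9631·(0.991700+0.986400+0.961100))/(1+217/9631) = 2283/2500 ≈ 0.913200

1 1 9917/10000
2 2 1233/1250
3 3 9611/10000
4 4 2283/2500
f(1y,3y) = ((9917/10000)/(9611/10000) − 1)/(2) = 153/9611 ≈ 1.5919%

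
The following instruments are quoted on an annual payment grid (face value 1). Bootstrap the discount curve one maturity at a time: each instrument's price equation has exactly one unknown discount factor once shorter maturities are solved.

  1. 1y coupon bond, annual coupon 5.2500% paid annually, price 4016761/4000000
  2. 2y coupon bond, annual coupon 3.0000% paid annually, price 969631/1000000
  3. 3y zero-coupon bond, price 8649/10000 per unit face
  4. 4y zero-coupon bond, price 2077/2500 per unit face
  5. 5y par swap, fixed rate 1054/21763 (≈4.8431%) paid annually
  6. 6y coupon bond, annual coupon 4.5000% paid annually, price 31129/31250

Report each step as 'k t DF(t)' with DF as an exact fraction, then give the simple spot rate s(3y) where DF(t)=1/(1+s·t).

1 1 9541/10000
2 2 571/625
3 3 8649/10000
4 4 2077/2500
5 5 1973/2500
6 6 3829/5000
s(3y) = (1/(8649/10000) − 1)/(3) = 1351/25947 ≈ 5.2068%

step 1 [1y] bond c/1=21/400: DF=(4016761/4000000 − 21/400·(0))/(1+21/400) = 9541/10000 ≈ 0.954100
step 2 [2y] bond c/1=3/100: DF=(969631/1000000 − 3/100·(0.954100))/(1+3/100) = 571/625 ≈ 0.913600
step 3 [3y] zero: DF = P = 8649/10000 ≈ 0.864900
step 4 [4y] zero: DF = P = 2077/2500 ≈ 0.830800
step 5 [5y] swap r/1=1054/21763: DF=(1 − 1054/21763·(0.954100+0.913600+0.864900+0.830800))/(1+1054/21763) = 1973/2500 ≈ 0.789200
step 6 [6y] bond c/1=9/200: DF=(31129/31250 − 9/200·(0.954100+0.913600+0.864900+0.830800+0.789200))/(1+9/200) = 3829/5000 ≈ 0.765800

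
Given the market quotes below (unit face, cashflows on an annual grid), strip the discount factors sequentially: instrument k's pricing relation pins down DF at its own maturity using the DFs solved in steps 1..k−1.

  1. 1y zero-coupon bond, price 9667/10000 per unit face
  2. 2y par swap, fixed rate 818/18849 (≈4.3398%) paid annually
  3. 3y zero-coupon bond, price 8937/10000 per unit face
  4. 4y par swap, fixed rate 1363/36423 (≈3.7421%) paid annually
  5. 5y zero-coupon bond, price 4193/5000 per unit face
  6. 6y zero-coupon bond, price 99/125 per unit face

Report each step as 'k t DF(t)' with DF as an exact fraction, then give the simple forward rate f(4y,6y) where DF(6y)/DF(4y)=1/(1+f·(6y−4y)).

step 1 [1y] zero: DF = P = 9667/10000 ≈ 0.966700
step 2 [2y] swap r/1=818/18849: DF=(1 − 818/18849·(0.966700))/(1+818/18849) = 4591/5000 ≈ 0.918200
step 3 [3y] zero: DF = P = 8937/10000 ≈ 0.893700
step 4 [4y] swap r/1=1363/36423: DF=(1 − 1363/36423·(0.966700+0.918200+0.893700))/(1+1363/36423) = 8637/10000 ≈ 0.863700
step 5 [5y] zero: DF = P = 4193/5000 ≈ 0.838600
step 6 [6y] zero: DF = P = 99/125 ≈ 0.792000

1 1 9667/10000
2 2 4591/5000
3 3 8937/10000
4 4 8637/10000
5 5 4193/5000
6 6 99/125
f(4y,6y) = ((8637/10000)/(99/125) − 1)/(2) = 239/5280 ≈ 4.5265%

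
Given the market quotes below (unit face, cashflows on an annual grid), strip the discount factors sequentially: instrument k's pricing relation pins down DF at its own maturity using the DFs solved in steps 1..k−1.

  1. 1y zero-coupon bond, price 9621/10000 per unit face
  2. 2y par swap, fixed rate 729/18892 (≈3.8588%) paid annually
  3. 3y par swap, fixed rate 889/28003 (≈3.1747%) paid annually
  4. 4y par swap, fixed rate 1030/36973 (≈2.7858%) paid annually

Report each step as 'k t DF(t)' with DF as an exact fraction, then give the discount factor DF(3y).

1 1 9621/10000
2 2 9271/10000
3 3 9111/10000
4 4 897/1000
DF(3y) = 9111/10000 ≈ 0.911100

step 1 [1y] zero: DF = P = 9621/10000 ≈ 0.962100
step 2 [2y] swap r/1=729/18892: DF=(1 − 729/18892·(0.962100))/(1+729/18892) = 9271/10000 ≈ 0.927100
step 3 [3y] swap r/1=889/28003: DF=(1 − 889/28003·(0.962100+0.927100))/(1+889/28003) = 9111/10000 ≈ 0.911100
step 4 [4y] swap r/1=1030/36973: DF=(1 − 1030/36973·(0.962100+0.927100+0.911100))/(1+1030/36973) = 897/1000 ≈ 0.897000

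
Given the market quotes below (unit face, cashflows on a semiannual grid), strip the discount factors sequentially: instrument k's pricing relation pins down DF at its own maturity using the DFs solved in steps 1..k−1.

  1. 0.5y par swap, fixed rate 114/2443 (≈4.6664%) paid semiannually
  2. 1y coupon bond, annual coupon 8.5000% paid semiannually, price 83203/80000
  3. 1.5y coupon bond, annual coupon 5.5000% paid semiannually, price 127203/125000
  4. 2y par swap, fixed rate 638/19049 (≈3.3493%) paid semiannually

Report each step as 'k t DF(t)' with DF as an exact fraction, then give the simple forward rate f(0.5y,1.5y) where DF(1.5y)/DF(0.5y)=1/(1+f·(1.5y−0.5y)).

step 1 [0.5y] swap r/2=57/2443: DF=(1 − 57/2443·(0))/(1+57/2443) = 2443/2500 ≈ 0.977200
step 2 [1y] bond c/2=17/400: DF=(83203/80000 − 17/400·(0.977200))/(1+17/400) = 4789/5000 ≈ 0.957800
step 3 [1.5y] bond c/2=11/400: DF=(127203/125000 − 11/400·(0.977200+0.957800))/(1+11/400) = 4693/5000 ≈ 0.938600
step 4 [2y] swap r/2=319/19049: DF=(1 − 319/19049·(0.977200+0.957800+0.938600))/(1+319/19049) = 4681/5000 ≈ 0.936200

1 1/2 2443/2500
2 1 4789/5000
3 3/2 4693/5000
4 2 4681/5000
f(0.5y,1.5y) = ((2443/2500)/(4693/5000) − 1)/(1) = 193/4693 ≈ 4.1125%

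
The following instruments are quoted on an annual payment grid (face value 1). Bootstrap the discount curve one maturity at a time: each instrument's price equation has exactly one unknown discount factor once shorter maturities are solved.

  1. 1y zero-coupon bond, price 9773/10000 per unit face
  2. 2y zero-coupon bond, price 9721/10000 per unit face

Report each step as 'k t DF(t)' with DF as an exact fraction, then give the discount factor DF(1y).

1 1 9773/10000
2 2 9721/10000
DF(1y) = 9773/10000 ≈ 0.977300

step 1 [1y] zero: DF = P = 9773/10000 ≈ 0.977300
step 2 [2y] zero: DF = P = 9721/10000 ≈ 0.972100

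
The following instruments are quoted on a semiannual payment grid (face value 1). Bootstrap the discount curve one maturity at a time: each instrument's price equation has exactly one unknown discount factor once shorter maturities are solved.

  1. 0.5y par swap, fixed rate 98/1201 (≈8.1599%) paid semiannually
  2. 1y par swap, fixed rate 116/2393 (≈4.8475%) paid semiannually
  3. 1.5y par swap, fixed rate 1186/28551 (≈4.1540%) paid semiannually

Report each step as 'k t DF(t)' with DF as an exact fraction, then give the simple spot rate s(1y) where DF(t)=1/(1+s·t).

1 1/2 1201/1250
2 1 596/625
3 3/2 9407/10000
s(1y) = (1/(596/625) − 1)/(1) = 29/596 ≈ 4.8658%

step 1 [0.5y] swap r/2=49/1201: DF=(1 − 49/1201·(0))/(1+49/1201) = 1201/1250 ≈ 0.960800
step 2 [1y] swap r/2=58/2393: DF=(1 − 58/2393·(0.960800))/(1+58/2393) = 596/625 ≈ 0.953600
step 3 [1.5y] swap r/2=593/28551: DF=(1 − 593/28551·(0.960800+0.953600))/(1+593/28551) = 9407/10000 ≈ 0.940700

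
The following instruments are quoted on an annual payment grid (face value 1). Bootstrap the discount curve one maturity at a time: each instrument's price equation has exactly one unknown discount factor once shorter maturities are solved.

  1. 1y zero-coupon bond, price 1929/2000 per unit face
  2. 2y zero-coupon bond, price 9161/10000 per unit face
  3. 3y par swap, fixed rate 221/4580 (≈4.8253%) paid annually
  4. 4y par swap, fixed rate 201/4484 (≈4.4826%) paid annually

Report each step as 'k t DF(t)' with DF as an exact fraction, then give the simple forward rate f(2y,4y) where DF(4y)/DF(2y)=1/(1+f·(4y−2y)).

1 1 1929/2000
2 2 9161/10000
3 3 4337/5000
4 4 1049/1250
f(2y,4y) = ((9161/10000)/(1049/1250) − 1)/(2) = 769/16784 ≈ 4.5817%

step 1 [1y] zero: DF = P = 1929/2000 ≈ 0.964500
step 2 [2y] zero: DF = P = 9161/10000 ≈ 0.916100
step 3 [3y] swap r/1=221/4580: DF=(1 − 221/4580·(0.964500+0.916100))/(1+221/4580) = 4337/5000 ≈ 0.867400
step 4 [4y] swap r/1=201/4484: DF=(1 − 201/4484·(0.964500+0.916100+0.867400))/(1+201/4484) = 1049/1250 ≈ 0.839200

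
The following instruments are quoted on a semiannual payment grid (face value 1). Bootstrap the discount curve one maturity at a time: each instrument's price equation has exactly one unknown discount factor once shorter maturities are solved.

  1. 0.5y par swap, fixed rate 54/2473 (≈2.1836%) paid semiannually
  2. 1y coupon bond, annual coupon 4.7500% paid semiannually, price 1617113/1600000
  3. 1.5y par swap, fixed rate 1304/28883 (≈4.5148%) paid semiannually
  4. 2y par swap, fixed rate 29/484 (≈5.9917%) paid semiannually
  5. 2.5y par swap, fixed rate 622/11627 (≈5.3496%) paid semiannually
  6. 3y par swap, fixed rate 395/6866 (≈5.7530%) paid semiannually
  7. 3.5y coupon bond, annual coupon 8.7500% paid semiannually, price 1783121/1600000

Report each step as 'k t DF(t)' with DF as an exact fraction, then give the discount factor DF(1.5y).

step 1 [0.5y] swap r/2=27/2473: DF=(1 − 27/2473·(0))/(1+27/2473) = 2473/2500 ≈ 0.989200
step 2 [1y] bond c/2=19/800: DF=(1617113/1600000 − 19/800·(0.989200))/(1+19/800) = 9643/10000 ≈ 0.964300
step 3 [1.5y] swap r/2=652/28883: DF=(1 − 652/28883·(0.989200+0.964300))/(1+652/28883) = 2337/2500 ≈ 0.934800
step 4 [2y] swap r/2=29/968: DF=(1 − 29/968·(0.989200+0.964300+0.934800))/(1+29/968) = 8869/10000 ≈ 0.886900
step 5 [2.5y] swap r/2=311/11627: DF=(1 − 311/11627·(0.989200+0.964300+0.934800+0.886900))/(1+311/11627) = 2189/2500 ≈ 0.875600
step 6 [3y] swap r/2=395/13732: DF=(1 − 395/13732·(0.989200+0.964300+0.934800+0.886900+0.875600))/(1+395/13732) = 421/500 ≈ 0.842000
step 7 [3.5y] bond c/2=7/160: DF=(1783121/1600000 − 7/160·(0.989200+0.964300+0.934800+0.886900+0.875600+0.842000))/(1+7/160) = 67/80 ≈ 0.837500

1 1/2 2473/2500
2 1 9643/10000
3 3/2 2337/2500
4 2 8869/10000
5 5/2 2189/2500
6 3 421/500
7 7/2 67/80
DF(1.5y) = 2337/2500 ≈ 0.934800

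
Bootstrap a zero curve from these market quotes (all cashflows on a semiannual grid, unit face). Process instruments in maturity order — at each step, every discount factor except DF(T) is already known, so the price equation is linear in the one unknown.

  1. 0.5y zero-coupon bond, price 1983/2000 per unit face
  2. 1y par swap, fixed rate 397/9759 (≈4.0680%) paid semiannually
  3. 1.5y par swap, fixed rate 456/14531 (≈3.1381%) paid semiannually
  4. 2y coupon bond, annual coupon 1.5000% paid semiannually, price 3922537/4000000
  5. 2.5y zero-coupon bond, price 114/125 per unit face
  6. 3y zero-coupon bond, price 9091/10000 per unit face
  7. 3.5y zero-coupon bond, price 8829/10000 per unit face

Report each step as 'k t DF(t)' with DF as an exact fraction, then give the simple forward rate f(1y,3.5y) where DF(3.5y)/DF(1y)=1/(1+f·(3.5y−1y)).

1 1/2 1983/2000
2 1 9603/10000
3 3/2 1193/1250
4 2 9517/10000
5 5/2 114/125
6 3 9091/10000
7 7/2 8829/10000
f(1y,3.5y) = ((9603/10000)/(8829/10000) − 1)/(5/2) = 172/4905 ≈ 3.5066%

step 1 [0.5y] zero: DF = P = 1983/2000 ≈ 0.991500
step 2 [1y] swap r/2=397/19518: DF=(1 − 397/19518·(0.991500))/(1+397/19518) = 9603/10000 ≈ 0.960300
step 3 [1.5y] swap r/2=228/14531: DF=(1 − 228/14531·(0.991500+0.960300))/(1+228/14531) = 1193/1250 ≈ 0.954400
step 4 [2y] bond c/2=3/400: DF=(3922537/4000000 − 3/400·(0.991500+0.960300+0.954400))/(1+3/400) = 9517/10000 ≈ 0.951700
step 5 [2.5y] zero: DF = P = 114/125 ≈ 0.912000
step 6 [3y] zero: DF = P = 9091/10000 ≈ 0.909100
step 7 [3.5y] zero: DF = P = 8829/10000 ≈ 0.882900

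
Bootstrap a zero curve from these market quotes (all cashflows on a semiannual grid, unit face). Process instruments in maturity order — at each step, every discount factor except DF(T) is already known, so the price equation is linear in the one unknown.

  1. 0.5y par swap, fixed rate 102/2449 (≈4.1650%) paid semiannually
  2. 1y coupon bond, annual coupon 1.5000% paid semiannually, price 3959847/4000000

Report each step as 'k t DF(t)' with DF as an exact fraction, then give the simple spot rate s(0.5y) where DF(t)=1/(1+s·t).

step 1 [0.5y] swap r/2=51/2449: DF=(1 − 51/2449·(0))/(1+51/2449) = 2449/2500 ≈ 0.979600
step 2 [1y] bond c/2=3/400: DF=(3959847/4000000 − 3/400·(0.979600))/(1+3/400) = 9753/10000 ≈ 0.975300

1 1/2 2449/2500
2 1 9753/10000
s(0.5y) = (1/(2449/2500) − 1)/(1/2) = 102/2449 ≈ 4.1650%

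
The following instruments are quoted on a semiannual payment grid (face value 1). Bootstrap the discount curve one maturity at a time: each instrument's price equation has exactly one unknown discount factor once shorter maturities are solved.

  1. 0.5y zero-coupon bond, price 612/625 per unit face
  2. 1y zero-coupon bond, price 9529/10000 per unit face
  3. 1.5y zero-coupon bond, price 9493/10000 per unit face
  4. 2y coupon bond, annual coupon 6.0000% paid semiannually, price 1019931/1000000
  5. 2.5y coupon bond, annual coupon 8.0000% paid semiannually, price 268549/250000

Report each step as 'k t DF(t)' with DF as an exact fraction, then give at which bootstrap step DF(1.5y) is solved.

1 1/2 612/625
2 1 9529/10000
3 3/2 9493/10000
4 2 9063/10000
5 5/2 1109/1250
DF(1.5y) is solved at step 3

step 1 [0.5y] zero: DF = P = 612/625 ≈ 0.979200
step 2 [1y] zero: DF = P = 9529/10000 ≈ 0.952900
step 3 [1.5y] zero: DF = P = 9493/10000 ≈ 0.949300
step 4 [2y] bond c/2=3/100: DF=(1019931/1000000 − 3/100·(0.979200+0.952900+0.949300))/(1+3/100) = 9063/10000 ≈ 0.906300
step 5 [2.5y] bond c/2=1/25: DF=(268549/250000 − 1/25·(0.979200+0.952900+0.949300+0.906300))/(1+1/25) = 1109/1250 ≈ 0.887200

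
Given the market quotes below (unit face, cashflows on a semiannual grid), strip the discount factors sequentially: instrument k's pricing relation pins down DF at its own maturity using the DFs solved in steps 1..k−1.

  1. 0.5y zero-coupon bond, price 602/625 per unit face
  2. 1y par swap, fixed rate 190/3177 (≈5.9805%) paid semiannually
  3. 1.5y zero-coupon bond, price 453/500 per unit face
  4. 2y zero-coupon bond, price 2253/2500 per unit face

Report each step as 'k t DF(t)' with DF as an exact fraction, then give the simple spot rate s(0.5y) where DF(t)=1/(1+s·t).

step 1 [0.5y] zero: DF = P = 602/625 ≈ 0.963200
step 2 [1y] swap r/2=95/3177: DF=(1 − 95/3177·(0.963200))/(1+95/3177) = 943/1000 ≈ 0.943000
step 3 [1.5y] zero: DF = P = 453/500 ≈ 0.906000
step 4 [2y] zero: DF = P = 2253/2500 ≈ 0.901200

1 1/2 602/625
2 1 943/1000
3 3/2 453/500
4 2 2253/2500
s(0.5y) = (1/(602/625) − 1)/(1/2) = 23/301 ≈ 7.6412%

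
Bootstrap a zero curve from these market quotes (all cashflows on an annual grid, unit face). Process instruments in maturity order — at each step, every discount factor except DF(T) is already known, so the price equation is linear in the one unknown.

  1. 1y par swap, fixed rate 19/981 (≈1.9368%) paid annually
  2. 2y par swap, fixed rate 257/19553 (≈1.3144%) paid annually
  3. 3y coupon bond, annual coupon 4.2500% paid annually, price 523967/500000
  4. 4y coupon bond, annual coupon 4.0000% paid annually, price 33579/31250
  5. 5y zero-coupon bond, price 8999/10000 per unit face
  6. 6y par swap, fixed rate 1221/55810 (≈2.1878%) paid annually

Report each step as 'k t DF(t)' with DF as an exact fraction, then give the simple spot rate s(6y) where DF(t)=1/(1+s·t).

step 1 [1y] swap r/1=19/981: DF=(1 − 19/981·(0))/(1+19/981) = 981/1000 ≈ 0.981000
step 2 [2y] swap r/1=257/19553: DF=(1 − 257/19553·(0.981000))/(1+257/19553) = 9743/10000 ≈ 0.974300
step 3 [3y] bond c/1=17/400: DF=(523967/500000 − 17/400·(0.981000+0.974300))/(1+17/400) = 1851/2000 ≈ 0.925500
step 4 [4y] bond c/1=1/25: DF=(33579/31250 − 1/25·(0.981000+0.974300+0.925500))/(1+1/25) = 1153/1250 ≈ 0.922400
step 5 [5y] zero: DF = P = 8999/10000 ≈ 0.899900
step 6 [6y] swap r/1=1221/55810: DF=(1 − 1221/55810·(0.981000+0.974300+0.925500+0.922400+0.899900))/(1+1221/55810) = 8779/10000 ≈ 0.877900

1 1 981/1000
2 2 9743/10000
3 3 1851/2000
4 4 1153/1250
5 5 8999/10000
6 6 8779/10000
s(6y) = (1/(8779/10000) − 1)/(6) = 407/17558 ≈ 2.3180%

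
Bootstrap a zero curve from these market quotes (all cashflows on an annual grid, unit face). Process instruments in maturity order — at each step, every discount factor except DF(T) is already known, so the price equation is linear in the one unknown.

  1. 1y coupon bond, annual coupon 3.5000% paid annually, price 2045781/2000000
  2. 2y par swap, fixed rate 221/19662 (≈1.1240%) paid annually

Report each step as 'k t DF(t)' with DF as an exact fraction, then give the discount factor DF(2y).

1 1 9883/10000
2 2 9779/10000
DF(2y) = 9779/10000 ≈ 0.977900

step 1 [1y] bond c/1=7/200: DF=(2045781/2000000 − 7/200·(0))/(1+7/200) = 9883/10000 ≈ 0.988300
step 2 [2y] swap r/1=221/19662: DF=(1 − 221/19662·(0.988300))/(1+221/19662) = 9779/10000 ≈ 0.977900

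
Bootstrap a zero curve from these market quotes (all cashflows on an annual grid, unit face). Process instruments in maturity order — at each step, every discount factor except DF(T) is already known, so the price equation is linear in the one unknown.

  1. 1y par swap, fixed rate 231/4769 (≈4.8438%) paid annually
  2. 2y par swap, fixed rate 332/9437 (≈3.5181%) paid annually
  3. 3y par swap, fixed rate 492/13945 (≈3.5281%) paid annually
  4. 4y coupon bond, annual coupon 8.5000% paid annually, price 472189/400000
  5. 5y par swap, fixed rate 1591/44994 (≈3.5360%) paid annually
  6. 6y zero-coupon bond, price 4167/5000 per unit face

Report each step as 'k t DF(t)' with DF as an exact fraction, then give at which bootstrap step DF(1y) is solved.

1 1 4769/5000
2 2 1167/1250
3 3 1127/1250
4 4 1739/2000
5 5 8409/10000
6 6 4167/5000
DF(1y) is solved at step 1

step 1 [1y] swap r/1=231/4769: DF=(1 − 231/4769·(0))/(1+231/4769) = 4769/5000 ≈ 0.953800
step 2 [2y] swap r/1=332/9437: DF=(1 − 332/9437·(0.953800))/(1+332/9437) = 1167/1250 ≈ 0.933600
step 3 [3y] swap r/1=492/13945: DF=(1 − 492/13945·(0.953800+0.933600))/(1+492/13945) = 1127/1250 ≈ 0.901600
step 4 [4y] bond c/1=17/200: DF=(472189/400000 − 17/200·(0.953800+0.933600+0.901600))/(1+17/200) = 1739/2000 ≈ 0.869500
step 5 [5y] swap r/1=1591/44994: DF=(1 − 1591/44994·(0.953800+0.933600+0.901600+0.869500))/(1+1591/44994) = 8409/10000 ≈ 0.840900
step 6 [6y] zero: DF = P = 4167/5000 ≈ 0.833400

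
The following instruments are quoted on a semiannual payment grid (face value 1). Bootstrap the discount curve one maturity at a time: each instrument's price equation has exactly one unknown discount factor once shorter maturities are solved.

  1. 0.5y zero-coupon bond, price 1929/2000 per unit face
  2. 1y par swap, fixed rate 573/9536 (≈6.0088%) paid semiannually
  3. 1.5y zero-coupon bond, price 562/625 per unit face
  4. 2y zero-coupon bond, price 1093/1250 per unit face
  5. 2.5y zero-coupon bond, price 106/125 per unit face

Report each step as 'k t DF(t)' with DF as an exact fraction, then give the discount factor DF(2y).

step 1 [0.5y] zero: DF = P = 1929/2000 ≈ 0.964500
step 2 [1y] swap r/2=573/19072: DF=(1 − 573/19072·(0.964500))/(1+573/19072) = 9427/10000 ≈ 0.942700
step 3 [1.5y] zero: DF = P = 562/625 ≈ 0.899200
step 4 [2y] zero: DF = P = 1093/1250 ≈ 0.874400
step 5 [2.5y] zero: DF = P = 106/125 ≈ 0.848000

1 1/2 1929/2000
2 1 9427/10000
3 3/2 562/625
4 2 1093/1250
5 5/2 106/125
DF(2y) = 1093/1250 ≈ 0.874400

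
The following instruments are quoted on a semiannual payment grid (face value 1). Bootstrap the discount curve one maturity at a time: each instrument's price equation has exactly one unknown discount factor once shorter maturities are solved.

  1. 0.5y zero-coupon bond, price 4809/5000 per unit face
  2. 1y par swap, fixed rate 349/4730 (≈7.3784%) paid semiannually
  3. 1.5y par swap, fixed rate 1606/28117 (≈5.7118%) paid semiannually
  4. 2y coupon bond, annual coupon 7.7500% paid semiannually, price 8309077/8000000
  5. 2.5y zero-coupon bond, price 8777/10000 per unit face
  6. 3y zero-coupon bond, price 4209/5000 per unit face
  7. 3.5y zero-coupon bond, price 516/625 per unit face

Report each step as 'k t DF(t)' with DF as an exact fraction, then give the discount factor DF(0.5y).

step 1 [0.5y] zero: DF = P = 4809/5000 ≈ 0.961800
step 2 [1y] swap r/2=349/9460: DF=(1 − 349/9460·(0.961800))/(1+349/9460) = 4651/5000 ≈ 0.930200
step 3 [1.5y] swap r/2=803/28117: DF=(1 − 803/28117·(0.961800+0.930200))/(1+803/28117) = 9197/10000 ≈ 0.919700
step 4 [2y] bond c/2=31/800: DF=(8309077/8000000 − 31/800·(0.961800+0.930200+0.919700))/(1+31/800) = 179/200 ≈ 0.895000
step 5 [2.5y] zero: DF = P = 8777/10000 ≈ 0.877700
step 6 [3y] zero: DF = P = 4209/5000 ≈ 0.841800
step 7 [3.5y] zero: DF = P = 516/625 ≈ 0.825600

1 1/2 4809/5000
2 1 4651/5000
3 3/2 9197/10000
4 2 179/200
5 5/2 8777/10000
6 3 4209/5000
7 7/2 516/625
DF(0.5y) = 4809/5000 ≈ 0.961800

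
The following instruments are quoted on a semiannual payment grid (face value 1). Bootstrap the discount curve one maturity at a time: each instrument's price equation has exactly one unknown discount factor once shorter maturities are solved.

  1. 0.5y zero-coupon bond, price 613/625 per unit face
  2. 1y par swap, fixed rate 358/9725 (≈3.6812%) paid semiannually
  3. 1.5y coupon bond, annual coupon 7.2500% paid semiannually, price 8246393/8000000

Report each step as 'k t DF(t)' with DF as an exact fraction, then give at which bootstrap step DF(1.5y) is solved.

step 1 [0.5y] zero: DF = P = 613/625 ≈ 0.980800
step 2 [1y] swap r/2=179/9725: DF=(1 − 179/9725·(0.980800))/(1+179/9725) = 4821/5000 ≈ 0.964200
step 3 [1.5y] bond c/2=29/800: DF=(8246393/8000000 − 29/800·(0.980800+0.964200))/(1+29/800) = 9267/10000 ≈ 0.926700

1 1/2 613/625
2 1 4821/5000
3 3/2 9267/10000
DF(1.5y) is solved at step 3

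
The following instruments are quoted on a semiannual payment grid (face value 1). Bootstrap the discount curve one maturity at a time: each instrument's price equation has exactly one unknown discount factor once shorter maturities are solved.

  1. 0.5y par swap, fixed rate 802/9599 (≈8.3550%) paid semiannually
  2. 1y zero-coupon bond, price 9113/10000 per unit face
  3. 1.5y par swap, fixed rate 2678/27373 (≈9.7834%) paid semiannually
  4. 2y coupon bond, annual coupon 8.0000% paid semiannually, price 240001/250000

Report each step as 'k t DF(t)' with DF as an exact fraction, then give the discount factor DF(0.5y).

1 1/2 9599/10000
2 1 9113/10000
3 3/2 8661/10000
4 2 4089/5000
DF(0.5y) = 9599/10000 ≈ 0.959900

step 1 [0.5y] swap r/2=401/9599: DF=(1 − 401/9599·(0))/(1+401/9599) = 9599/10000 ≈ 0.959900
step 2 [1y] zero: DF = P = 9113/10000 ≈ 0.911300
step 3 [1.5y] swap r/2=1339/27373: DF=(1 − 1339/27373·(0.959900+0.911300))/(1+1339/27373) = 8661/10000 ≈ 0.866100
step 4 [2y] bond c/2=1/25: DF=(240001/250000 − 1/25·(0.959900+0.911300+0.866100))/(1+1/25) = 4089/5000 ≈ 0.817800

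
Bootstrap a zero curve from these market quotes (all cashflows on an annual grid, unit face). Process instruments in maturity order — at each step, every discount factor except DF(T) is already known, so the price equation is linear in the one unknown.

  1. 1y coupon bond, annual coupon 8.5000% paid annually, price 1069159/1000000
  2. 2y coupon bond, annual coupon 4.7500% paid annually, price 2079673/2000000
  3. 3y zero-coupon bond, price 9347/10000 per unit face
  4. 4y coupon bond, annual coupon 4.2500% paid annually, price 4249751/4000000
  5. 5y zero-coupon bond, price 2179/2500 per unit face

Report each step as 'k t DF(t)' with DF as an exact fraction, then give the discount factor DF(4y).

step 1 [1y] bond c/1=17/200: DF=(1069159/1000000 − 17/200·(0))/(1+17/200) = 4927/5000 ≈ 0.985400
step 2 [2y] bond c/1=19/400: DF=(2079673/2000000 − 19/400·(0.985400))/(1+19/400) = 237/250 ≈ 0.948000
step 3 [3y] zero: DF = P = 9347/10000 ≈ 0.934700
step 4 [4y] bond c/1=17/400: DF=(4249751/4000000 − 17/400·(0.985400+0.948000+0.934700))/(1+17/400) = 4511/5000 ≈ 0.902200
step 5 [5y] zero: DF = P = 2179/2500 ≈ 0.871600

1 1 4927/5000
2 2 237/250
3 3 9347/10000
4 4 4511/5000
5 5 2179/2500
DF(4y) = 4511/5000 ≈ 0.902200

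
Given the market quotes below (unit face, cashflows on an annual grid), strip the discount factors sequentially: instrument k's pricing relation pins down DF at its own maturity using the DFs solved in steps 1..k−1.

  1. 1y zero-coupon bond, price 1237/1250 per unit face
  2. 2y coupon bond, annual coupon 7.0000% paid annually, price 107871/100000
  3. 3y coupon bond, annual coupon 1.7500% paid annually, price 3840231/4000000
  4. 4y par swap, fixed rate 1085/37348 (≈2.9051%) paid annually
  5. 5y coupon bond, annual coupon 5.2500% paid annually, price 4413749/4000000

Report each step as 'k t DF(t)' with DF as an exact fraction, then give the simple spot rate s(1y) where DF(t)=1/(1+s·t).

step 1 [1y] zero: DF = P = 1237/1250 ≈ 0.989600
step 2 [2y] bond c/1=7/100: DF=(107871/100000 − 7/100·(0.989600))/(1+7/100) = 4717/5000 ≈ 0.943400
step 3 [3y] bond c/1=7/400: DF=(3840231/4000000 − 7/400·(0.989600+0.943400))/(1+7/400) = 9103/10000 ≈ 0.910300
step 4 [4y] swap r/1=1085/37348: DF=(1 − 1085/37348·(0.989600+0.943400+0.910300))/(1+1085/37348) = 1783/2000 ≈ 0.891500
step 5 [5y] bond c/1=21/400: DF=(4413749/4000000 − 21/400·(0.989600+0.943400+0.910300+0.891500))/(1+21/400) = 8621/10000 ≈ 0.862100

1 1 1237/1250
2 2 4717/5000
3 3 9103/10000
4 4 1783/2000
5 5 8621/10000
s(1y) = (1/(1237/1250) − 1)/(1) = 13/1237 ≈ 1.0509%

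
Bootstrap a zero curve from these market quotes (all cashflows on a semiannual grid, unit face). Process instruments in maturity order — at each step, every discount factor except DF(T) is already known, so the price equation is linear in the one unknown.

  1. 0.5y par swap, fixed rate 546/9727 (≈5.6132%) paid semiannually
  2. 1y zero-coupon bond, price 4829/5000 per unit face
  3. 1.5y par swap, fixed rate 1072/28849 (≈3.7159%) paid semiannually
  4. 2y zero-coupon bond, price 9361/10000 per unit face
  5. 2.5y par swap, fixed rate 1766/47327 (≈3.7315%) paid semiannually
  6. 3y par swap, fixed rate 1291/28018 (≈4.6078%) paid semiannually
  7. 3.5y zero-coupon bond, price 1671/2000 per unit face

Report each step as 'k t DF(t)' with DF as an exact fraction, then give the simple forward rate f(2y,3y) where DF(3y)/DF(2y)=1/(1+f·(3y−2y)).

step 1 [0.5y] swap r/2=273/9727: DF=(1 − 273/9727·(0))/(1+273/9727) = 9727/10000 ≈ 0.972700
step 2 [1y] zero: DF = P = 4829/5000 ≈ 0.965800
step 3 [1.5y] swap r/2=536/28849: DF=(1 − 536/28849·(0.972700+0.965800))/(1+536/28849) = 1183/1250 ≈ 0.946400
step 4 [2y] zero: DF = P = 9361/10000 ≈ 0.936100
step 5 [2.5y] swap r/2=883/47327: DF=(1 − 883/47327·(0.972700+0.965800+0.946400+0.936100))/(1+883/47327) = 9117/10000 ≈ 0.911700
step 6 [3y] swap r/2=1291/56036: DF=(1 − 1291/56036·(0.972700+0.965800+0.946400+0.936100+0.911700))/(1+1291/56036) = 8709/10000 ≈ 0.870900
step 7 [3.5y] zero: DF = P = 1671/2000 ≈ 0.835500

1 1/2 9727/10000
2 1 4829/5000
3 3/2 1183/1250
4 2 9361/10000
5 5/2 9117/10000
6 3 8709/10000
7 7/2 1671/2000
f(2y,3y) = ((9361/10000)/(8709/10000) − 1)/(1) = 652/8709 ≈ 7.4865%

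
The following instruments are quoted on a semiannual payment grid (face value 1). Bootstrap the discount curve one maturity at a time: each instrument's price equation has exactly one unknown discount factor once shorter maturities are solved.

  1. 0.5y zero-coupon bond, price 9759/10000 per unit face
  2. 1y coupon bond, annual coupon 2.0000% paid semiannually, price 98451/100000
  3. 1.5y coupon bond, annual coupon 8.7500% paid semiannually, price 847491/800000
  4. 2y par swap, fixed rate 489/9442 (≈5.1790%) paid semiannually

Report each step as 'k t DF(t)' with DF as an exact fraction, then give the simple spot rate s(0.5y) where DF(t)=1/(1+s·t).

1 1/2 9759/10000
2 1 9651/10000
3 3/2 1167/1250
4 2 4511/5000
s(0.5y) = (1/(9759/10000) − 1)/(1/2) = 482/9759 ≈ 4.9390%

step 1 [0.5y] zero: DF = P = 9759/10000 ≈ 0.975900
step 2 [1y] bond c/2=1/100: DF=(98451/100000 − 1/100·(0.975900))/(1+1/100) = 9651/10000 ≈ 0.965100
step 3 [1.5y] bond c/2=7/160: DF=(847491/800000 − 7/160·(0.975900+0.965100))/(1+7/160) = 1167/1250 ≈ 0.933600
step 4 [2y] swap r/2=489/18884: DF=(1 − 489/18884·(0.975900+0.965100+0.933600))/(1+489/18884) = 4511/5000 ≈ 0.902200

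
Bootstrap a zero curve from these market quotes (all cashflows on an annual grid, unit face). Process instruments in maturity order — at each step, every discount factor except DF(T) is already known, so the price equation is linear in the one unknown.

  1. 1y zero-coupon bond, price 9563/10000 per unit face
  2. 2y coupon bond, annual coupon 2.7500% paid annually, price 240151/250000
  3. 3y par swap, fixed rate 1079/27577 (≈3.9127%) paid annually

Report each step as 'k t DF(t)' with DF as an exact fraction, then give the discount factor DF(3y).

1 1 9563/10000
2 2 9093/10000
3 3 8921/10000
DF(3y) = 8921/10000 ≈ 0.892100

step 1 [1y] zero: DF = P = 9563/10000 ≈ 0.956300
step 2 [2y] bond c/1=11/400: DF=(240151/250000 − 11/400·(0.956300))/(1+11/400) = 9093/10000 ≈ 0.909300
step 3 [3y] swap r/1=1079/27577: DF=(1 − 1079/27577·(0.956300+0.909300))/(1+1079/27577) = 8921/10000 ≈ 0.892100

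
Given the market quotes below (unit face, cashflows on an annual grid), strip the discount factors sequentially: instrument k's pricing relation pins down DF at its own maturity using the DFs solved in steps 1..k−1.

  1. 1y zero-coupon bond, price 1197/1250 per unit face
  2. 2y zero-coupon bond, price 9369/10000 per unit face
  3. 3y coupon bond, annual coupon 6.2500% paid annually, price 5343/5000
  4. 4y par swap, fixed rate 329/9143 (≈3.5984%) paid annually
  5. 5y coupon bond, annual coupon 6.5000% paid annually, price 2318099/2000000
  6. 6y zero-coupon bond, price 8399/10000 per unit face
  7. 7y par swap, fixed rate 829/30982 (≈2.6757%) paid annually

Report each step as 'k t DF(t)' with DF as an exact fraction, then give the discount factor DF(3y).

1 1 1197/1250
2 2 9369/10000
3 3 8943/10000
4 4 2171/2500
5 5 8651/10000
6 6 8399/10000
7 7 4171/5000
DF(3y) = 8943/10000 ≈ 0.894300

step 1 [1y] zero: DF = P = 1197/1250 ≈ 0.957600
step 2 [2y] zero: DF = P = 9369/10000 ≈ 0.936900
step 3 [3y] bond c/1=1/16: DF=(5343/5000 − 1/16·(0.957600+0.936900))/(1+1/16) = 8943/10000 ≈ 0.894300
step 4 [4y] swap r/1=329/9143: DF=(1 − 329/9143·(0.957600+0.936900+0.894300))/(1+329/9143) = 2171/2500 ≈ 0.868400
step 5 [5y] bond c/1=13/200: DF=(2318099/2000000 − 13/200·(0.957600+0.936900+0.894300+0.868400))/(1+13/200) = 8651/10000 ≈ 0.865100
step 6 [6y] zero: DF = P = 8399/10000 ≈ 0.839900
step 7 [7y] swap r/1=829/30982: DF=(1 − 829/30982·(0.957600+0.936900+0.894300+0.868400+0.865100+0.839900))/(1+829/30982) = 4171/5000 ≈ 0.834200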